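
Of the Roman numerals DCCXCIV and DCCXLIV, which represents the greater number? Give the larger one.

DCCXCIV = 794
DCCXLIV = 744
794 is larger

DCCXCIV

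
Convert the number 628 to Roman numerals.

Convert 628 to Roman numerals:
  628 contains 1×500 (D)
  128 contains 1×100 (C)
  28 contains 2×10 (XX)
  8 contains 1×5 (V)
  3 contains 3×1 (III)

DCXXVIII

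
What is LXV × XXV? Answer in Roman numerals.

LXV = 65
XXV = 25
65 × 25 = 1625

MDCXXV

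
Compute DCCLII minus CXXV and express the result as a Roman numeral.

DCCLII = 752
CXXV = 125
752 - 125 = 627

DCXXVII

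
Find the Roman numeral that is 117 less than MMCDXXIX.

MMCDXXIX = 2429
2429 - 117 = 2312

MMCCCXII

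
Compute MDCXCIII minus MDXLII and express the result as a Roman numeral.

MDCXCIII = 1693
MDXLII = 1542
1693 - 1542 = 151

CLI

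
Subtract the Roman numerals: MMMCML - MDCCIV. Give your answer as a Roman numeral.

MMMCML = 3950
MDCCIV = 1704
3950 - 1704 = 2246

MMCCXLVI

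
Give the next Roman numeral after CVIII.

CVIII = 108; next is 109

CIX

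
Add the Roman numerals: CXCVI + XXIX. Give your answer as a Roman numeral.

CXCVI = 196
XXIX = 29
196 + 29 = 225

CCXXV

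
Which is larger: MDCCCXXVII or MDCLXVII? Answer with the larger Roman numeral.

MDCCCXXVII = 1827
MDCLXVII = 1667
1827 is larger

MDCCCXXVII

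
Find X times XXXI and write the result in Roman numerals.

X = 10
XXXI = 31
10 × 31 = 310

CCCX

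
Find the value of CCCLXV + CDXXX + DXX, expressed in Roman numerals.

CCCLXV = 365, CDXXX = 430, DXX = 520
365 + 430 = 795
795 + 520 = 1315

MCCCXV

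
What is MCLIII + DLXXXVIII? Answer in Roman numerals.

MCLIII = 1153
DLXXXVIII = 588
1153 + 588 = 1741

MDCCXLI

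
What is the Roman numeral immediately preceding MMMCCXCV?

MMMCCXCV = 3295; previous is 3294

MMMCCXCIV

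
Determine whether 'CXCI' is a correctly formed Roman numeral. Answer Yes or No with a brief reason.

'CXCI': Check the rules: uses only the symbols I, V, X, L, C, D, M; no symbol is repeated more than three times in a row; V, L and D each appear at most once; the only place a smaller symbol precedes a larger one is the allowed subtractive pair XC, the symbol right after such a pair (if any) is smaller than the pair's first symbol, and otherwise the values never increase from left to right. Value: C (100) + XC (90) + I (1) = 191. So it is a valid standard Roman numeral.

Yes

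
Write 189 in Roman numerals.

Convert 189 to Roman numerals:
  189 contains 1×100 (C)
  89 contains 1×50 (L)
  39 contains 3×10 (XXX)
  9 contains 1×9 (IX)

CLXXXIX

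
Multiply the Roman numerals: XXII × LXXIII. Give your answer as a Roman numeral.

XXII = 22
LXXIII = 73
22 × 73 = 1606

MDCVI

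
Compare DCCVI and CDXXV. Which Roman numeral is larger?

DCCVI = 706
CDXXV = 425
706 is larger

DCCVI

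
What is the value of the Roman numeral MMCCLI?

MMCCLI: M=1000, M=1000, C=100, C=100, L=50, I=1
1000 + 1000 + 100 + 100 + 50 + 1 = 2251

2251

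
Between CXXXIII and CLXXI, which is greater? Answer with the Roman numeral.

CXXXIII = 133
CLXXI = 171
171 is larger

CLXXI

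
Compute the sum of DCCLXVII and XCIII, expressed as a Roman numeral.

DCCLXVII = 767
XCIII = 93
767 + 93 = 860

DCCCLX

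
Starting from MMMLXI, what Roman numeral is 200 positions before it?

MMMLXI = 3061
3061 - 200 = 2861

MMDCCCLXI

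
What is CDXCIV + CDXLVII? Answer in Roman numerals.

CDXCIV = 494
CDXLVII = 447
494 + 447 = 941

CMXLI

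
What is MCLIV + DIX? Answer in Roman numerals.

MCLIV = 1154
DIX = 509
1154 + 509 = 1663

MDCLXIII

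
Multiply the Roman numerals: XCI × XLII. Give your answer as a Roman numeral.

XCI = 91
XLII = 42
91 × 42 = 3822

MMMDCCCXXII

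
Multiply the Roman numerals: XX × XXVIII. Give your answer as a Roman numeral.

XX = 20
XXVIII = 28
20 × 28 = 560

DLX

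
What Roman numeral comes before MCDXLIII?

MCDXLIII = 1443; previous is 1442

MCDXLII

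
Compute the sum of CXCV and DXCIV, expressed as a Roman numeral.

CXCV = 195
DXCIV = 594
195 + 594 = 789

DCCLXXXIX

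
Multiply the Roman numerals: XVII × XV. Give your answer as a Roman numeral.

XVII = 17
XV = 15
17 × 15 = 255

CCLV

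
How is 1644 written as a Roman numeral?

Convert 1644 to Roman numerals:
  1644 contains 1×1000 (M)
  644 contains 1×500 (D)
  144 contains 1×100 (C)
  44 contains 1×40 (XL)
  4 contains 1×4 (IV)

MDCXLIV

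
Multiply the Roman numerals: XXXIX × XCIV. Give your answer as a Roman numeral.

XXXIX = 39
XCIV = 94
39 × 94 = 3666

MMMDCLXVI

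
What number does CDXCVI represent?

CDXCVI: CD=400, XC=90, V=5, I=1
400 + 90 + 5 + 1 = 496

496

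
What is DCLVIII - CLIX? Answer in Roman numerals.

DCLVIII = 658
CLIX = 159
658 - 159 = 499

CDXCIX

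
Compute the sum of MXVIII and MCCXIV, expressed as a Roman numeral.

MXVIII = 1018
MCCXIV = 1214
1018 + 1214 = 2232

MMCCXXXII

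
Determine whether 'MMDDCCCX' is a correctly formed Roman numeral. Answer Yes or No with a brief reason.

'MMDDCCCX': D should not appear more than once

No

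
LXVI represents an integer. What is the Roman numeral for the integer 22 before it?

LXVI = 66
66 - 22 = 44

XLIV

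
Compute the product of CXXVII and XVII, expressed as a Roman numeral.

CXXVII = 127
XVII = 17
127 × 17 = 2159

MMCLIX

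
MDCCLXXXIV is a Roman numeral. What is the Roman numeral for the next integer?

MDCCLXXXIV = 1784, so the next integer is 1784 + 1 = 1785

MDCCLXXXV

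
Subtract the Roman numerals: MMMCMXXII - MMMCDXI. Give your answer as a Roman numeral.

MMMCMXXII = 3922
MMMCDXI = 3411
3922 - 3411 = 511

DXI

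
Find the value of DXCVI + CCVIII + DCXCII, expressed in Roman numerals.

DXCVI = 596, CCVIII = 208, DCXCII = 692
596 + 208 = 804
804 + 692 = 1496

MCDXCVI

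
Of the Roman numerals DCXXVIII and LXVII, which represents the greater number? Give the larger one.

DCXXVIII = 628
LXVII = 67
628 is larger

DCXXVIII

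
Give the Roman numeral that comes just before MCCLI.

MCCLI = 1251, so the previous integer is 1251 - 1 = 1250

MCCL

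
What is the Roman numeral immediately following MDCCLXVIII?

MDCCLXVIII = 1768, so the next integer is 1768 + 1 = 1769

MDCCLXIX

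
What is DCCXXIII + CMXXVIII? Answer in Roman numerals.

DCCXXIII = 723
CMXXVIII = 928
723 + 928 = 1651

MDCLI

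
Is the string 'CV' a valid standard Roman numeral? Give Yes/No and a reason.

'CV': Check the rules: uses only the symbols I, V, X, L, C, D, M; no symbol is repeated more than three times in a row; V, L and D each appear at most once; no smaller symbol precedes a larger one (values never increase from left to right). Value: C (100) + V (5) = 105. So it is a valid standard Roman numeral.

Yes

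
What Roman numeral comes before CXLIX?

CXLIX = 149, so the previous integer is 149 - 1 = 148

CXLVIII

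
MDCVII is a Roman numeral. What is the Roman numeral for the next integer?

MDCVII = 1607, so the next integer is 1607 + 1 = 1608

MDCVIII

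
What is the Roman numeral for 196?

Convert 196 to Roman numerals:
  196 contains 1×100 (C)
  96 contains 1×90 (XC)
  6 contains 1×5 (V)
  1 contains 1×1 (I)

CXCVI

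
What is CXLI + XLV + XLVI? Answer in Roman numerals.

CXLI = 141, XLV = 45, XLVI = 46
141 + 45 = 186
186 + 46 = 232

CCXXXII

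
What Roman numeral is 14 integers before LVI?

LVI = 56
56 - 14 = 42

XLII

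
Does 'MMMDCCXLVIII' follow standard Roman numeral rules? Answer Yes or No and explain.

'MMMDCCXLVIII': Check the rules: uses only the symbols I, V, X, L, C, D, M; no symbol is repeated more than three times in a row; V, L and D each appear at most once; the only place a smaller symbol precedes a larger one is the allowed subtractive pair XL, the symbol right after such a pair (if any) is smaller than the pair's first symbol, and otherwise the values never increase from left to right. Value: M (1000) + M (1000) + M (1000) + D (500) + C (100) + C (100) + XL (40) + V (5) + I (1) + I (1) + I (1) = 3748. So it is a valid standard Roman numeral.

Yes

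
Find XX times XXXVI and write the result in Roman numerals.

XX = 20
XXXVI = 36
20 × 36 = 720

DCCXX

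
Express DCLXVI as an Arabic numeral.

DCLXVI: D=500, C=100, L=50, X=10, V=5, I=1
500 + 100 + 50 + 10 + 5 + 1 = 666

666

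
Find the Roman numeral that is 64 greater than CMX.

CMX = 910
910 + 64 = 974

CMLXXIV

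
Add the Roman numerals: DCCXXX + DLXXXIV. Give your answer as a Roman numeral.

DCCXXX = 730
DLXXXIV = 584
730 + 584 = 1314

MCCCXIV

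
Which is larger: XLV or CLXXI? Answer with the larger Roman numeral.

XLV = 45
CLXXI = 171
171 is larger

CLXXI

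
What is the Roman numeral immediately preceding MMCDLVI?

MMCDLVI = 2456; previous is 2455

MMCDLV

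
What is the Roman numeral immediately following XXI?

XXI = 21, so the next integer is 21 + 1 = 22

XXII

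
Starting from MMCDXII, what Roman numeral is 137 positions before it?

MMCDXII = 2412
2412 - 137 = 2275

MMCCLXXV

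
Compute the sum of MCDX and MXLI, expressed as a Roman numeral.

MCDX = 1410
MXLI = 1041
1410 + 1041 = 2451

MMCDLI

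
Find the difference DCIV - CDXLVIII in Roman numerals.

DCIV = 604
CDXLVIII = 448
604 - 448 = 156

CLVI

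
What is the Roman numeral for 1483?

Convert 1483 to Roman numerals:
  1483 contains 1×1000 (M)
  483 contains 1×400 (CD)
  83 contains 1×50 (L)
  33 contains 3×10 (XXX)
  3 contains 3×1 (III)

MCDLXXXIII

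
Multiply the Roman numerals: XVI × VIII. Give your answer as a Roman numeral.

XVI = 16
VIII = 8
16 × 8 = 128

CXXVIII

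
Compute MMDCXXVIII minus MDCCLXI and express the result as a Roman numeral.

MMDCXXVIII = 2628
MDCCLXI = 1761
2628 - 1761 = 867

DCCCLXVII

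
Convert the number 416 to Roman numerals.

Convert 416 to Roman numerals:
  416 contains 1×400 (CD)
  16 contains 1×10 (X)
  6 contains 1×5 (V)
  1 contains 1×1 (I)

CDXVI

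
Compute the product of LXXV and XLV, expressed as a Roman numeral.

LXXV = 75
XLV = 45
75 × 45 = 3375

MMMCCCLXXV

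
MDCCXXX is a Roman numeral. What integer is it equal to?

MDCCXXX: M=1000, D=500, C=100, C=100, X=10, X=10, X=10
1000 + 500 + 100 + 100 + 10 + 10 + 10 = 1730

1730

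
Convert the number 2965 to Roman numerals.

Convert 2965 to Roman numerals:
  2965 contains 2×1000 (MM)
  965 contains 1×900 (CM)
  65 contains 1×50 (L)
  15 contains 1×10 (X)
  5 contains 1×5 (V)

MMCMLXV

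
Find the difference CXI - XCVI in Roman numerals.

CXI = 111
XCVI = 96
111 - 96 = 15

XV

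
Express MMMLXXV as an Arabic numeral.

MMMLXXV: M=1000, M=1000, M=1000, L=50, X=10, X=10, V=5
1000 + 1000 + 1000 + 50 + 10 + 10 + 5 = 3075

3075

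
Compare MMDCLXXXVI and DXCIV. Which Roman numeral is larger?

MMDCLXXXVI = 2686
DXCIV = 594
2686 is larger

MMDCLXXXVI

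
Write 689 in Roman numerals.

Convert 689 to Roman numerals:
  689 contains 1×500 (D)
  189 contains 1×100 (C)
  89 contains 1×50 (L)
  39 contains 3×10 (XXX)
  9 contains 1×9 (IX)

DCLXXXIX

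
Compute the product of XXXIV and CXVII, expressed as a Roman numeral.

XXXIV = 34
CXVII = 117
34 × 117 = 3978

MMMCMLXXVIII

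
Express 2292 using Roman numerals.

Convert 2292 to Roman numerals:
  2292 contains 2×1000 (MM)
  292 contains 2×100 (CC)
  92 contains 1×90 (XC)
  2 contains 2×1 (II)

MMCCXCII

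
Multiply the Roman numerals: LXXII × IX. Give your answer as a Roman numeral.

LXXII = 72
IX = 9
72 × 9 = 648

DCXLVIII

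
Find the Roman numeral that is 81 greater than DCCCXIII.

DCCCXIII = 813
813 + 81 = 894

DCCCXCIV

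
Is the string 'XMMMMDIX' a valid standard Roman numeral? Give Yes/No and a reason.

'XMMMMDIX': More than 3 consecutive M's

No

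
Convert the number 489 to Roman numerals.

Convert 489 to Roman numerals:
  489 contains 1×400 (CD)
  89 contains 1×50 (L)
  39 contains 3×10 (XXX)
  9 contains 1×9 (IX)

CDLXXXIX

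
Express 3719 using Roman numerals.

Convert 3719 to Roman numerals:
  3719 contains 3×1000 (MMM)
  719 contains 1×500 (D)
  219 contains 2×100 (CC)
  19 contains 1×10 (X)
  9 contains 1×9 (IX)

MMMDCCXIX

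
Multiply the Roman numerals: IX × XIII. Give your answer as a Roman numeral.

IX = 9
XIII = 13
9 × 13 = 117

CXVII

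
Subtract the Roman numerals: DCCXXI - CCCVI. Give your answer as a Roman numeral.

DCCXXI = 721
CCCVI = 306
721 - 306 = 415

CDXV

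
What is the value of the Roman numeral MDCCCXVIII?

MDCCCXVIII: M=1000, D=500, C=100, C=100, C=100, X=10, V=5, I=1, I=1, I=1
1000 + 500 + 100 + 100 + 100 + 10 + 5 + 1 + 1 + 1 = 1818

1818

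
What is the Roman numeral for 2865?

Convert 2865 to Roman numerals:
  2865 contains 2×1000 (MM)
  865 contains 1×500 (D)
  365 contains 3×100 (CCC)
  65 contains 1×50 (L)
  15 contains 1×10 (X)
  5 contains 1×5 (V)

MMDCCCLXV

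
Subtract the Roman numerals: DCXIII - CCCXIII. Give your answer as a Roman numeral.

DCXIII = 613
CCCXIII = 313
613 - 313 = 300

CCC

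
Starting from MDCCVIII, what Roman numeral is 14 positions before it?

MDCCVIII = 1708
1708 - 14 = 1694

MDCXCIV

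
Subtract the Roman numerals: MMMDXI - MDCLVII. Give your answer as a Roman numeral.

MMMDXI = 3511
MDCLVII = 1657
3511 - 1657 = 1854

MDCCCLIV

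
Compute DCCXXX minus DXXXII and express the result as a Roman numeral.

DCCXXX = 730
DXXXII = 532
730 - 532 = 198

CXCVIII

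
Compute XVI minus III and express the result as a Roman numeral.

XVI = 16
III = 3
16 - 3 = 13

XIII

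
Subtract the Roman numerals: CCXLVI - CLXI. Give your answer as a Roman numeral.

CCXLVI = 246
CLXI = 161
246 - 161 = 85

LXXXV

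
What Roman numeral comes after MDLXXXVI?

MDLXXXVI = 1586, so the next integer is 1586 + 1 = 1587

MDLXXXVII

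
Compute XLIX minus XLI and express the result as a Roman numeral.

XLIX = 49
XLI = 41
49 - 41 = 8

VIII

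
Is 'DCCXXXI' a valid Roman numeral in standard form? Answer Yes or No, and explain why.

'DCCXXXI': Check the rules: uses only the symbols I, V, X, L, C, D, M; no symbol is repeated more than three times in a row; V, L and D each appear at most once; no smaller symbol precedes a larger one (values never increase from left to right). Value: D (500) + C (100) + C (100) + X (10) + X (10) + X (10) + I (1) = 731. So it is a valid standard Roman numeral.

Yes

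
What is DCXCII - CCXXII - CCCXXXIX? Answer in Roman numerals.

DCXCII = 692, CCXXII = 222, CCCXXXIX = 339
692 - 222 = 470
470 - 339 = 131

CXXXI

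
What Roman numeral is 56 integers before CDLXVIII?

CDLXVIII = 468
468 - 56 = 412

CDXII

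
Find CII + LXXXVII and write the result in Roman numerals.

CII = 102
LXXXVII = 87
102 + 87 = 189

CLXXXIX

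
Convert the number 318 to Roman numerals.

Convert 318 to Roman numerals:
  318 contains 3×100 (CCC)
  18 contains 1×10 (X)
  8 contains 1×5 (V)
  3 contains 3×1 (III)

CCCXVIII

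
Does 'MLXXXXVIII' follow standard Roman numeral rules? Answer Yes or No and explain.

'MLXXXXVIII': More than 3 consecutive X's

No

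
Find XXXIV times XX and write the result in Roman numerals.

XXXIV = 34
XX = 20
34 × 20 = 680

DCLXXX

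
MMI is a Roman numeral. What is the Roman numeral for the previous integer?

MMI = 2001, so the previous integer is 2001 - 1 = 2000

MM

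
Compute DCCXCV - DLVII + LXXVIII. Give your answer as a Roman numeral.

DCCXCV = 795, DLVII = 557, LXXVIII = 78
795 - 557 = 238
238 + 78 = 316

CCCXVI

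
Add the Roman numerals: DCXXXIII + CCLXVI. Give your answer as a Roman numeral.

DCXXXIII = 633
CCLXVI = 266
633 + 266 = 899

DCCCXCIX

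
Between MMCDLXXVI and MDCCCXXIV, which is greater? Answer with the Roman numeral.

MMCDLXXVI = 2476
MDCCCXXIV = 1824
2476 is larger

MMCDLXXVI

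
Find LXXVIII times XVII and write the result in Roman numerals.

LXXVIII = 78
XVII = 17
78 × 17 = 1326

MCCCXXVI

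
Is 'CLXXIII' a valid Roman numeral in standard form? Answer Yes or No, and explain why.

'CLXXIII': Check the rules: uses only the symbols I, V, X, L, C, D, M; no symbol is repeated more than three times in a row; V, L and D each appear at most once; no smaller symbol precedes a larger one (values never increase from left to right). Value: C (100) + L (50) + X (10) + X (10) + I (1) + I (1) + I (1) = 173. So it is a valid standard Roman numeral.

Yes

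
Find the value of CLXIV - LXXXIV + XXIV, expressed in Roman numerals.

CLXIV = 164, LXXXIV = 84, XXIV = 24
164 - 84 = 80
80 + 24 = 104

CIV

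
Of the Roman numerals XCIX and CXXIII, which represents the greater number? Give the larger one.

XCIX = 99
CXXIII = 123
123 is larger

CXXIII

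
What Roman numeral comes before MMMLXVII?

MMMLXVII = 3067, so the previous integer is 3067 - 1 = 3066

MMMLXVI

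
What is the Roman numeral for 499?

Convert 499 to Roman numerals:
  499 contains 1×400 (CD)
  99 contains 1×90 (XC)
  9 contains 1×9 (IX)

CDXCIX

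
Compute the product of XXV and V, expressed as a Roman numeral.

XXV = 25
V = 5
25 × 5 = 125

CXXV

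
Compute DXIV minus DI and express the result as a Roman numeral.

DXIV = 514
DI = 501
514 - 501 = 13

XIII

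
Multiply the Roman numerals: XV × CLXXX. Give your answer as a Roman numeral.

XV = 15
CLXXX = 180
15 × 180 = 2700

MMDCC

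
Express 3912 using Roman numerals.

Convert 3912 to Roman numerals:
  3912 contains 3×1000 (MMM)
  912 contains 1×900 (CM)
  12 contains 1×10 (X)
  2 contains 2×1 (II)

MMMCMXII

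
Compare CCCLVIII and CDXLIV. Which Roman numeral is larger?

CCCLVIII = 358
CDXLIV = 444
444 is larger

CDXLIV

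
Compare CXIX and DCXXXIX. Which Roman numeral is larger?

CXIX = 119
DCXXXIX = 639
639 is larger

DCXXXIX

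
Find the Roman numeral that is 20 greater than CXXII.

CXXII = 122
122 + 20 = 142

CXLII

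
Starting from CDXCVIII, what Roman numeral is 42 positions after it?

CDXCVIII = 498
498 + 42 = 540

DXL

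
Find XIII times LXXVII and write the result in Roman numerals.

XIII = 13
LXXVII = 77
13 × 77 = 1001

MI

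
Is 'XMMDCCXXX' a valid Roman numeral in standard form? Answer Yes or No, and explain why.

'XMMDCCXXX': Invalid subtractive combination: XM

No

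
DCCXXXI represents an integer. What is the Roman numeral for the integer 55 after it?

DCCXXXI = 731
731 + 55 = 786

DCCLXXXVI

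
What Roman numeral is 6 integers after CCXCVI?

CCXCVI = 296
296 + 6 = 302

CCCII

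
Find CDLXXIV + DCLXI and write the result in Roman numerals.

CDLXXIV = 474
DCLXI = 661
474 + 661 = 1135

MCXXXV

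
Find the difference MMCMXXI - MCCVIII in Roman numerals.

MMCMXXI = 2921
MCCVIII = 1208
2921 - 1208 = 1713

MDCCXIII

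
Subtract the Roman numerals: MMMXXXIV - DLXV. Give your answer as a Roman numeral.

MMMXXXIV = 3034
DLXV = 565
3034 - 565 = 2469

MMCDLXIX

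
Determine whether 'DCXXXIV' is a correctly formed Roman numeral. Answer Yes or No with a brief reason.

'DCXXXIV': Check the rules: uses only the symbols I, V, X, L, C, D, M; no symbol is repeated more than three times in a row; V, L and D each appear at most once; the only place a smaller symbol precedes a larger one is the allowed subtractive pair IV, the symbol right after such a pair (if any) is smaller than the pair's first symbol, and otherwise the values never increase from left to right. Value: D (500) + C (100) + X (10) + X (10) + X (10) + IV (4) = 634. So it is a valid standard Roman numeral.

Yes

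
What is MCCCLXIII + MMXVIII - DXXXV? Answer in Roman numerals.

MCCCLXIII = 1363, MMXVIII = 2018, DXXXV = 535
1363 + 2018 = 3381
3381 - 535 = 2846

MMDCCCXLVI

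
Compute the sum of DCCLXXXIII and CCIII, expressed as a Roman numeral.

DCCLXXXIII = 783
CCIII = 203
783 + 203 = 986

CMLXXXVI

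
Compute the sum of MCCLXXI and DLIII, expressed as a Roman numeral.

MCCLXXI = 1271
DLIII = 553
1271 + 553 = 1824

MDCCCXXIV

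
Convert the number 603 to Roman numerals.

Convert 603 to Roman numerals:
  603 contains 1×500 (D)
  103 contains 1×100 (C)
  3 contains 3×1 (III)

DCIII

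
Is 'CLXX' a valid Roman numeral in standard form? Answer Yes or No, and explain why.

'CLXX': Check the rules: uses only the symbols I, V, X, L, C, D, M; no symbol is repeated more than three times in a row; V, L and D each appear at most once; no smaller symbol precedes a larger one (values never increase from left to right). Value: C (100) + L (50) + X (10) + X (10) = 170. So it is a valid standard Roman numeral.

Yes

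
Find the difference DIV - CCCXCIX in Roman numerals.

DIV = 504
CCCXCIX = 399
504 - 399 = 105

CV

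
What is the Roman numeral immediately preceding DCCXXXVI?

DCCXXXVI = 736; previous is 735

DCCXXXV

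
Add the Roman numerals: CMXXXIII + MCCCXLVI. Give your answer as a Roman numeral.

CMXXXIII = 933
MCCCXLVI = 1346
933 + 1346 = 2279

MMCCLXXIX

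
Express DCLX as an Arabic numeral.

DCLX: D=500, C=100, L=50, X=10
500 + 100 + 50 + 10 = 660

660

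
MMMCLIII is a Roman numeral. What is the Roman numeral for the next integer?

MMMCLIII = 3153, so the next integer is 3153 + 1 = 3154

MMMCLIV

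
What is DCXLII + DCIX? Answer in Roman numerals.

DCXLII = 642
DCIX = 609
642 + 609 = 1251

MCCLI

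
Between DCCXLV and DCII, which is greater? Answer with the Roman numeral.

DCCXLV = 745
DCII = 602
745 is larger

DCCXLV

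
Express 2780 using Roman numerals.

Convert 2780 to Roman numerals:
  2780 contains 2×1000 (MM)
  780 contains 1×500 (D)
  280 contains 2×100 (CC)
  80 contains 1×50 (L)
  30 contains 3×10 (XXX)

MMDCCLXXX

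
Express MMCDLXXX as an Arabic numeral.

MMCDLXXX: M=1000, M=1000, CD=400, L=50, X=10, X=10, X=10
1000 + 1000 + 400 + 50 + 10 + 10 + 10 = 2480

2480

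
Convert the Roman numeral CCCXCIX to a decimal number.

CCCXCIX: C=100, C=100, C=100, XC=90, IX=9
100 + 100 + 100 + 90 + 9 = 399

399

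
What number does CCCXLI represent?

CCCXLI: C=100, C=100, C=100, XL=40, I=1
100 + 100 + 100 + 40 + 1 = 341

341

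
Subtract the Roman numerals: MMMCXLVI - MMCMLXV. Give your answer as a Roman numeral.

MMMCXLVI = 3146
MMCMLXV = 2965
3146 - 2965 = 181

CLXXXI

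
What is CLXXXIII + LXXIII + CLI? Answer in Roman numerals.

CLXXXIII = 183, LXXIII = 73, CLI = 151
183 + 73 = 256
256 + 151 = 407

CDVII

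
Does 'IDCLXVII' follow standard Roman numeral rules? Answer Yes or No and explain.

'IDCLXVII': Invalid subtractive combination: ID

No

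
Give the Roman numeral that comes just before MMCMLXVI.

MMCMLXVI = 2966, so the previous integer is 2966 - 1 = 2965

MMCMLXV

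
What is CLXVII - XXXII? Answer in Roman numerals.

CLXVII = 167
XXXII = 32
167 - 32 = 135

CXXXV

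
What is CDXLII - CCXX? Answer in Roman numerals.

CDXLII = 442
CCXX = 220
442 - 220 = 222

CCXXII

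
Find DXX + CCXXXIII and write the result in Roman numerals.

DXX = 520
CCXXXIII = 233
520 + 233 = 753

DCCLIII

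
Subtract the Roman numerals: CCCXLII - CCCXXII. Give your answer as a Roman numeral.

CCCXLII = 342
CCCXXII = 322
342 - 322 = 20

XX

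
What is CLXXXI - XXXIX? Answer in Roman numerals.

CLXXXI = 181
XXXIX = 39
181 - 39 = 142

CXLII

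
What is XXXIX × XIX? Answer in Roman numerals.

XXXIX = 39
XIX = 19
39 × 19 = 741

DCCXLI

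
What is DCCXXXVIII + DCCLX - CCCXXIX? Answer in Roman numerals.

DCCXXXVIII = 738, DCCLX = 760, CCCXXIX = 329
738 + 760 = 1498
1498 - 329 = 1169

MCLXIX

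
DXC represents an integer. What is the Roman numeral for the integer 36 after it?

DXC = 590
590 + 36 = 626

DCXXVI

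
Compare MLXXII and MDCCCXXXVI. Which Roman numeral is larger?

MLXXII = 1072
MDCCCXXXVI = 1836
1836 is larger

MDCCCXXXVI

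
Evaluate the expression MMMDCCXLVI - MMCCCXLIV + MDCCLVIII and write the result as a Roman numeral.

MMMDCCXLVI = 3746, MMCCCXLIV = 2344, MDCCLVIII = 1758
3746 - 2344 = 1402
1402 + 1758 = 3160

MMMCLX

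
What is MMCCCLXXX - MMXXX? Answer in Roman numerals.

MMCCCLXXX = 2380
MMXXX = 2030
2380 - 2030 = 350

CCCL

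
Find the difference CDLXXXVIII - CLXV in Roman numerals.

CDLXXXVIII = 488
CLXV = 165
488 - 165 = 323

CCCXXIII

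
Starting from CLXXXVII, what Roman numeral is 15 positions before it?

CLXXXVII = 187
187 - 15 = 172

CLXXII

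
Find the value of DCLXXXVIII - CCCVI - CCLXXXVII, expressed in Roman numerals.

DCLXXXVIII = 688, CCCVI = 306, CCLXXXVII = 287
688 - 306 = 382
382 - 287 = 95

XCV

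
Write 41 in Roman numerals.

Convert 41 to Roman numerals:
  41 contains 1×40 (XL)
  1 contains 1×1 (I)

XLI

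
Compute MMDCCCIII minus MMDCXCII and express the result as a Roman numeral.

MMDCCCIII = 2803
MMDCXCII = 2692
2803 - 2692 = 111

CXI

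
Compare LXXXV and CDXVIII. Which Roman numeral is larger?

LXXXV = 85
CDXVIII = 418
418 is larger

CDXVIII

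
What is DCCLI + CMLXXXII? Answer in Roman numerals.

DCCLI = 751
CMLXXXII = 982
751 + 982 = 1733

MDCCXXXIII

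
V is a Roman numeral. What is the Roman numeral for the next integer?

V = 5, so the next integer is 5 + 1 = 6

VI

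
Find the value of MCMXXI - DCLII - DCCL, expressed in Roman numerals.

MCMXXI = 1921, DCLII = 652, DCCL = 750
1921 - 652 = 1269
1269 - 750 = 519

DXIX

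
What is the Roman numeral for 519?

Convert 519 to Roman numerals:
  519 contains 1×500 (D)
  19 contains 1×10 (X)
  9 contains 1×9 (IX)

DXIX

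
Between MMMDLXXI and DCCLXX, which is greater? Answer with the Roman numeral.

MMMDLXXI = 3571
DCCLXX = 770
3571 is larger

MMMDLXXI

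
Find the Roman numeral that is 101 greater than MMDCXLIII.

MMDCXLIII = 2643
2643 + 101 = 2744

MMDCCXLIV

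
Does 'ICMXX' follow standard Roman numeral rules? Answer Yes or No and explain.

'ICMXX': Invalid subtractive combination: IC

No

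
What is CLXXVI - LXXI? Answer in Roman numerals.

CLXXVI = 176
LXXI = 71
176 - 71 = 105

CV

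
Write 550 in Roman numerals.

Convert 550 to Roman numerals:
  550 contains 1×500 (D)
  50 contains 1×50 (L)

DL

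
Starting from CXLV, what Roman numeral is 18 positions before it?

CXLV = 145
145 - 18 = 127

CXXVII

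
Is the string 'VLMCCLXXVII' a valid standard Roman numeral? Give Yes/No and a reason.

'VLMCCLXXVII': V should not appear more than once

No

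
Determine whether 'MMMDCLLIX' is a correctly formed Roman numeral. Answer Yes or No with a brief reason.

'MMMDCLLIX': L should not appear more than once

No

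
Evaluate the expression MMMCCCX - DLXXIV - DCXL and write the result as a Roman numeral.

MMMCCCX = 3310, DLXXIV = 574, DCXL = 640
3310 - 574 = 2736
2736 - 640 = 2096

MMXCVI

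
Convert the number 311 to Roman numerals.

Convert 311 to Roman numerals:
  311 contains 3×100 (CCC)
  11 contains 1×10 (X)
  1 contains 1×1 (I)

CCCXI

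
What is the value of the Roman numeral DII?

DII: D=500, I=1, I=1
500 + 1 + 1 = 502

502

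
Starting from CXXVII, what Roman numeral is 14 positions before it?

CXXVII = 127
127 - 14 = 113

CXIII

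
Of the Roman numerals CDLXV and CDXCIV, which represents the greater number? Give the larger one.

CDLXV = 465
CDXCIV = 494
494 is larger

CDXCIV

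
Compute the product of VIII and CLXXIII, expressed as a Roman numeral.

VIII = 8
CLXXIII = 173
8 × 173 = 1384

MCCCLXXXIV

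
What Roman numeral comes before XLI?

XLI = 41, so the previous integer is 41 - 1 = 40

XL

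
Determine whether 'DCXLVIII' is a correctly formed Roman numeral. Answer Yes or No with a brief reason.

'DCXLVIII': Check the rules: uses only the symbols I, V, X, L, C, D, M; no symbol is repeated more than three times in a row; V, L and D each appear at most once; the only place a smaller symbol precedes a larger one is the allowed subtractive pair XL, the symbol right after such a pair (if any) is smaller than the pair's first symbol, and otherwise the values never increase from left to right. Value: D (500) + C (100) + XL (40) + V (5) + I (1) + I (1) + I (1) = 648. So it is a valid standard Roman numeral.

Yes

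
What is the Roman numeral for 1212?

Convert 1212 to Roman numerals:
  1212 contains 1×1000 (M)
  212 contains 2×100 (CC)
  12 contains 1×10 (X)
  2 contains 2×1 (II)

MCCXII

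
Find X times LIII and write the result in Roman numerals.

X = 10
LIII = 53
10 × 53 = 530

DXXX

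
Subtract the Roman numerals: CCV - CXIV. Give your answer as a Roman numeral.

CCV = 205
CXIV = 114
205 - 114 = 91

XCI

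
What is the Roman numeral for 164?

Convert 164 to Roman numerals:
  164 contains 1×100 (C)
  64 contains 1×50 (L)
  14 contains 1×10 (X)
  4 contains 1×4 (IV)

CLXIV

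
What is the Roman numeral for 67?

Convert 67 to Roman numerals:
  67 contains 1×50 (L)
  17 contains 1×10 (X)
  7 contains 1×5 (V)
  2 contains 2×1 (II)

LXVII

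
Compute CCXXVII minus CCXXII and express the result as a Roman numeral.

CCXXVII = 227
CCXXII = 222
227 - 222 = 5

V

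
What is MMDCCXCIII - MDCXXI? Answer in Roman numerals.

MMDCCXCIII = 2793
MDCXXI = 1621
2793 - 1621 = 1172

MCLXXII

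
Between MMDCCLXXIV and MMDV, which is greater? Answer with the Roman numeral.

MMDCCLXXIV = 2774
MMDV = 2505
2774 is larger

MMDCCLXXIV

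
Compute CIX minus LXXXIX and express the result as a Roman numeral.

CIX = 109
LXXXIX = 89
109 - 89 = 20

XX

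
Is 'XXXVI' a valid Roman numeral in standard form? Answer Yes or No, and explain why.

'XXXVI': Check the rules: uses only the symbols I, V, X, L, C, D, M; no symbol is repeated more than three times in a row; V, L and D each appear at most once; no smaller symbol precedes a larger one (values never increase from left to right). Value: X (10) + X (10) + X (10) + V (5) + I (1) = 36. So it is a valid standard Roman numeral.

Yes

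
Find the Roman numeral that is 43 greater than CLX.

CLX = 160
160 + 43 = 203

CCIII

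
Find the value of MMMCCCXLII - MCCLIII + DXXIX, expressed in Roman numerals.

MMMCCCXLII = 3342, MCCLIII = 1253, DXXIX = 529
3342 - 1253 = 2089
2089 + 529 = 2618

MMDCXVIII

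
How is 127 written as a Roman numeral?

Convert 127 to Roman numerals:
  127 contains 1×100 (C)
  27 contains 2×10 (XX)
  7 contains 1×5 (V)
  2 contains 2×1 (II)

CXXVII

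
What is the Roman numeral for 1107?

Convert 1107 to Roman numerals:
  1107 contains 1×1000 (M)
  107 contains 1×100 (C)
  7 contains 1×5 (V)
  2 contains 2×1 (II)

MCVII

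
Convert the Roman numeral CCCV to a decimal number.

CCCV: C=100, C=100, C=100, V=5
100 + 100 + 100 + 5 = 305

305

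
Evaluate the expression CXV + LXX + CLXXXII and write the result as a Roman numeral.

CXV = 115, LXX = 70, CLXXXII = 182
115 + 70 = 185
185 + 182 = 367

CCCLXVII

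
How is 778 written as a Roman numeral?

Convert 778 to Roman numerals:
  778 contains 1×500 (D)
  278 contains 2×100 (CC)
  78 contains 1×50 (L)
  28 contains 2×10 (XX)
  8 contains 1×5 (V)
  3 contains 3×1 (III)

DCCLXXVIII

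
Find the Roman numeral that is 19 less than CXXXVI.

CXXXVI = 136
136 - 19 = 117

CXVII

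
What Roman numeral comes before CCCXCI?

CCCXCI = 391; previous is 390

CCCXC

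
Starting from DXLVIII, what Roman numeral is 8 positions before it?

DXLVIII = 548
548 - 8 = 540

DXL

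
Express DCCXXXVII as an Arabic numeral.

DCCXXXVII: D=500, C=100, C=100, X=10, X=10, X=10, V=5, I=1, I=1
500 + 100 + 100 + 10 + 10 + 10 + 5 + 1 + 1 = 737

737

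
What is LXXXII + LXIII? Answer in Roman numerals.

LXXXII = 82
LXIII = 63
82 + 63 = 145

CXLV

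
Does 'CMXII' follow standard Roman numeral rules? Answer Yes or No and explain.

'CMXII': Check the rules: uses only the symbols I, V, X, L, C, D, M; no symbol is repeated more than three times in a row; V, L and D each appear at most once; the only place a smaller symbol precedes a larger one is the allowed subtractive pair CM, the symbol right after such a pair (if any) is smaller than the pair's first symbol, and otherwise the values never increase from left to right. Value: CM (900) + X (10) + I (1) + I (1) = 912. So it is a valid standard Roman numeral.

Yes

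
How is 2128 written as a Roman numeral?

Convert 2128 to Roman numerals:
  2128 contains 2×1000 (MM)
  128 contains 1×100 (C)
  28 contains 2×10 (XX)
  8 contains 1×5 (V)
  3 contains 3×1 (III)

MMCXXVIII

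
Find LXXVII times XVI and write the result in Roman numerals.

LXXVII = 77
XVI = 16
77 × 16 = 1232

MCCXXXII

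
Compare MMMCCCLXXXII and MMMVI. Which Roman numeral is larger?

MMMCCCLXXXII = 3382
MMMVI = 3006
3382 is larger

MMMCCCLXXXII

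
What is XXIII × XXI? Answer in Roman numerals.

XXIII = 23
XXI = 21
23 × 21 = 483

CDLXXXIII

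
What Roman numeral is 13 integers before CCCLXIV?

CCCLXIV = 364
364 - 13 = 351

CCCLI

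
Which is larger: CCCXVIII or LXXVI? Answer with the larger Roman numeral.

CCCXVIII = 318
LXXVI = 76
318 is larger

CCCXVIII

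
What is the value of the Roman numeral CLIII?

CLIII: C=100, L=50, I=1, I=1, I=1
100 + 50 + 1 + 1 + 1 = 153

153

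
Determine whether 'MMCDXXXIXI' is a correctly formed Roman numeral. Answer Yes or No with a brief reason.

'MMCDXXXIXI': I cannot come right after the subtractive pair IX: once I is subtracted in IX, the next symbol must be smaller than I

No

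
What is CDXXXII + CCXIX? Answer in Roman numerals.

CDXXXII = 432
CCXIX = 219
432 + 219 = 651

DCLI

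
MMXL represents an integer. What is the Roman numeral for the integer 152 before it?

MMXL = 2040
2040 - 152 = 1888

MDCCCLXXXVIII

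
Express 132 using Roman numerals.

Convert 132 to Roman numerals:
  132 contains 1×100 (C)
  32 contains 3×10 (XXX)
  2 contains 2×1 (II)

CXXXII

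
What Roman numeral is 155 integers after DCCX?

DCCX = 710
710 + 155 = 865

DCCCLXV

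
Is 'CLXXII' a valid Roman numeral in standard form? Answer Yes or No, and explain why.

'CLXXII': Check the rules: uses only the symbols I, V, X, L, C, D, M; no symbol is repeated more than three times in a row; V, L and D each appear at most once; no smaller symbol precedes a larger one (values never increase from left to right). Value: C (100) + L (50) + X (10) + X (10) + I (1) + I (1) = 172. So it is a valid standard Roman numeral.

Yes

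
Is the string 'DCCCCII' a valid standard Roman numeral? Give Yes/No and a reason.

'DCCCCII': More than 3 consecutive C's

No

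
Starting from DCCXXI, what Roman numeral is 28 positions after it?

DCCXXI = 721
721 + 28 = 749

DCCXLIX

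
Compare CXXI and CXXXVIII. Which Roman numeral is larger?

CXXI = 121
CXXXVIII = 138
138 is larger

CXXXVIII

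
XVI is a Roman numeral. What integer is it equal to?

XVI: X=10, V=5, I=1
10 + 5 + 1 = 16

16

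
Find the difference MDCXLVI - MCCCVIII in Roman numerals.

MDCXLVI = 1646
MCCCVIII = 1308
1646 - 1308 = 338

CCCXXXVIII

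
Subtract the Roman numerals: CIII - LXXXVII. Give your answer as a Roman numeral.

CIII = 103
LXXXVII = 87
103 - 87 = 16

XVI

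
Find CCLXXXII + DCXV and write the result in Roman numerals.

CCLXXXII = 282
DCXV = 615
282 + 615 = 897

DCCCXCVII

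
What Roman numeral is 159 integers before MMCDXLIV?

MMCDXLIV = 2444
2444 - 159 = 2285

MMCCLXXXV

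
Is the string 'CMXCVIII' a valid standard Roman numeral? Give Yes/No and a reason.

'CMXCVIII': Check the rules: uses only the symbols I, V, X, L, C, D, M; no symbol is repeated more than three times in a row; V, L and D each appear at most once; the only places a smaller symbol precedes a larger one are the allowed subtractive pairs CM, XC, the symbol right after such a pair (if any) is smaller than the pair's first symbol, and otherwise the values never increase from left to right. Value: CM (900) + XC (90) + V (5) + I (1) + I (1) + I (1) = 998. So it is a valid standard Roman numeral.

Yes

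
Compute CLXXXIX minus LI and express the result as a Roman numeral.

CLXXXIX = 189
LI = 51
189 - 51 = 138

CXXXVIII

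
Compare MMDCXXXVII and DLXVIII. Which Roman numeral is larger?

MMDCXXXVII = 2637
DLXVIII = 568
2637 is larger

MMDCXXXVII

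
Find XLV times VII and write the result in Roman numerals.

XLV = 45
VII = 7
45 × 7 = 315

CCCXV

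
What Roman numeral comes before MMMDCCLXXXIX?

MMMDCCLXXXIX = 3789; previous is 3788

MMMDCCLXXXVIII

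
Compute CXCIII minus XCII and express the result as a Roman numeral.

CXCIII = 193
XCII = 92
193 - 92 = 101

CI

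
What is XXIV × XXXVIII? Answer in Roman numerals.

XXIV = 24
XXXVIII = 38
24 × 38 = 912

CMXII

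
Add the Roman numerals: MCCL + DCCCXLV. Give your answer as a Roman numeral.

MCCL = 1250
DCCCXLV = 845
1250 + 845 = 2095

MMXCV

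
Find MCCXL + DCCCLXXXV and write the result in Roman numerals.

MCCXL = 1240
DCCCLXXXV = 885
1240 + 885 = 2125

MMCXXV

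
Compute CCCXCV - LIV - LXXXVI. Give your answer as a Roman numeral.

CCCXCV = 395, LIV = 54, LXXXVI = 86
395 - 54 = 341
341 - 86 = 255

CCLV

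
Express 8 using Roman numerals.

Convert 8 to Roman numerals:
  8 contains 1×5 (V)
  3 contains 3×1 (III)

VIII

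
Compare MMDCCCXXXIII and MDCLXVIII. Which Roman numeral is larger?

MMDCCCXXXIII = 2833
MDCLXVIII = 1668
2833 is larger

MMDCCCXXXIII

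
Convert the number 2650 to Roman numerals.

Convert 2650 to Roman numerals:
  2650 contains 2×1000 (MM)
  650 contains 1×500 (D)
  150 contains 1×100 (C)
  50 contains 1×50 (L)

MMDCL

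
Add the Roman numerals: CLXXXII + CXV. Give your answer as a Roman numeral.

CLXXXII = 182
CXV = 115
182 + 115 = 297

CCXCVII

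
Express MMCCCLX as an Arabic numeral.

MMCCCLX: M=1000, M=1000, C=100, C=100, C=100, L=50, X=10
1000 + 1000 + 100 + 100 + 100 + 50 + 10 = 2360

2360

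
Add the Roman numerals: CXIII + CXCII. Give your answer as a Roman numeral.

CXIII = 113
CXCII = 192
113 + 192 = 305

CCCV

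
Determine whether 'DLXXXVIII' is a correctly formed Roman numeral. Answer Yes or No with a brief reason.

'DLXXXVIII': Check the rules: uses only the symbols I, V, X, L, C, D, M; no symbol is repeated more than three times in a row; V, L and D each appear at most once; no smaller symbol precedes a larger one (values never increase from left to right). Value: D (500) + L (50) + X (10) + X (10) + X (10) + V (5) + I (1) + I (1) + I (1) = 588. So it is a valid standard Roman numeral.

Yes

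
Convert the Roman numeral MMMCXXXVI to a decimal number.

MMMCXXXVI: M=1000, M=1000, M=1000, C=100, X=10, X=10, X=10, V=5, I=1
1000 + 1000 + 1000 + 100 + 10 + 10 + 10 + 5 + 1 = 3136

3136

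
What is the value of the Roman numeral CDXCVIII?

CDXCVIII: CD=400, XC=90, V=5, I=1, I=1, I=1
400 + 90 + 5 + 1 + 1 + 1 = 498

498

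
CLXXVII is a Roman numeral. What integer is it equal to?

CLXXVII: C=100, L=50, X=10, X=10, V=5, I=1, I=1
100 + 50 + 10 + 10 + 5 + 1 + 1 = 177

177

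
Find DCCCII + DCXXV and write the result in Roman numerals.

DCCCII = 802
DCXXV = 625
802 + 625 = 1427

MCDXXVII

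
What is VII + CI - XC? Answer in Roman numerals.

VII = 7, CI = 101, XC = 90
7 + 101 = 108
108 - 90 = 18

XVIII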